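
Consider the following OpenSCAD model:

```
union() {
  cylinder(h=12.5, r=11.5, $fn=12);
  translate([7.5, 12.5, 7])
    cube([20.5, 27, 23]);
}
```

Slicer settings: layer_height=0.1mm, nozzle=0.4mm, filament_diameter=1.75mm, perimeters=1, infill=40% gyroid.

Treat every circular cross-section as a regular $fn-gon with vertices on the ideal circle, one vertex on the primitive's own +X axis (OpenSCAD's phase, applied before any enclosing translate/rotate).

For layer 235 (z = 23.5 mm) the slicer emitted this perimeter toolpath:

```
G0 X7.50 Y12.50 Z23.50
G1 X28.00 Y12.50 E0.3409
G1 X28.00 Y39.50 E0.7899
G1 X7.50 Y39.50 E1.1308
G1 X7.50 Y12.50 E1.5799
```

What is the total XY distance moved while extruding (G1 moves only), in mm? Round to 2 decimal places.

Sum the Euclidean lengths of each G1 segment: total = 95.00 mm.

95.00 mm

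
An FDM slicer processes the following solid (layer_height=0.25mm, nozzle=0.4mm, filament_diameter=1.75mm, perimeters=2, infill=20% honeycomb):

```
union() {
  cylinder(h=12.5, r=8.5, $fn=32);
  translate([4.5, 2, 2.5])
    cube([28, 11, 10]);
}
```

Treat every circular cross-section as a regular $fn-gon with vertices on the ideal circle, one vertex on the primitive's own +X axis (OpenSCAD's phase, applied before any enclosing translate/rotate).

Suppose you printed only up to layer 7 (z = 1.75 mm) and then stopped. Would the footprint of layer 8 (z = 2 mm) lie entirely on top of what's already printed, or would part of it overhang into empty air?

Compare the two slices. At z = 1.75: the r=8.5 cylinder gives a regular 32-gon of circumradius 8.5 (constant along its height) (area = (32/2)·8.500²·sin(360°/32) = 225.52 mm²); the cube at (4.5, 2) is absent (z outside [2.5, 12.5]); Combining (union): only the r=8.5 cylinder is present, so the union is just that shape — area = 225.52 mm². At z = 2: the r=8.5 cylinder contributes a regular 32-gon of circumradius 8.5 (area = (32/2)·8.500²·sin(360°/32) = 225.52 mm²); the cube at (4.5, 2) is absent (z outside [2.5, 12.5]); Merging all regions: only the r=8.5 cylinder is present, so the union is just that shape — area = 225.52 mm². Checking containment: the cross-section at z = 2 is a subset of the cross-section at z = 1.75.

entirely on top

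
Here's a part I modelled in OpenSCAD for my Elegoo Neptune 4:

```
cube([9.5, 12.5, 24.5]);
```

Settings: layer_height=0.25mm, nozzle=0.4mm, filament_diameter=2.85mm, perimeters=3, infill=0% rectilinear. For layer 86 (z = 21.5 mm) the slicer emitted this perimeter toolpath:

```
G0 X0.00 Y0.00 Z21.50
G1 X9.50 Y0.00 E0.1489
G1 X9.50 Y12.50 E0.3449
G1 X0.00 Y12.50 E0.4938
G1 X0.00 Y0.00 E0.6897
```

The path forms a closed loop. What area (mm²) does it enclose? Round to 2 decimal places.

118.75 mm²

Apply the shoelace formula to the sequence of (X, Y) vertices; enclosed area = 118.75 mm².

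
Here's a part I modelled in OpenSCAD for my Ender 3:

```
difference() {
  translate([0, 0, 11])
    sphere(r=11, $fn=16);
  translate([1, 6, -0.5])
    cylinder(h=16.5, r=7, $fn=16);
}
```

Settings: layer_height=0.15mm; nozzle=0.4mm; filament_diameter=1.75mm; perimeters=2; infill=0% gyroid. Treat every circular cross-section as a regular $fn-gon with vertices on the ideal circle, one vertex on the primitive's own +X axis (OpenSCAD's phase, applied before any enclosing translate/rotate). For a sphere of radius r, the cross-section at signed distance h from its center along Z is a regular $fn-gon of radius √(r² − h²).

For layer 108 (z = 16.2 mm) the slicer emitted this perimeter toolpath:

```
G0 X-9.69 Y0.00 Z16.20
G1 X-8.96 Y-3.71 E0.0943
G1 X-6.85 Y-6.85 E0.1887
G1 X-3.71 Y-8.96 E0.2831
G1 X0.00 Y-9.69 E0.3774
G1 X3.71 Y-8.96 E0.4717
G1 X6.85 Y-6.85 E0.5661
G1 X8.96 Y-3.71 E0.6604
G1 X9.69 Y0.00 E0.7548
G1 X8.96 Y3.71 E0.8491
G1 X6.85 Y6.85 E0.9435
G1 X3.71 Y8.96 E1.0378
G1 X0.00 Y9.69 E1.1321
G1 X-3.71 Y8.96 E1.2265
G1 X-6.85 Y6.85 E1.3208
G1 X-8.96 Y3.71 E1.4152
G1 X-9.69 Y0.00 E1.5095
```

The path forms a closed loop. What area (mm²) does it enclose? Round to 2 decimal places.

287.65 mm²

Apply the shoelace formula to the sequence of (X, Y) vertices; enclosed area = 287.65 mm².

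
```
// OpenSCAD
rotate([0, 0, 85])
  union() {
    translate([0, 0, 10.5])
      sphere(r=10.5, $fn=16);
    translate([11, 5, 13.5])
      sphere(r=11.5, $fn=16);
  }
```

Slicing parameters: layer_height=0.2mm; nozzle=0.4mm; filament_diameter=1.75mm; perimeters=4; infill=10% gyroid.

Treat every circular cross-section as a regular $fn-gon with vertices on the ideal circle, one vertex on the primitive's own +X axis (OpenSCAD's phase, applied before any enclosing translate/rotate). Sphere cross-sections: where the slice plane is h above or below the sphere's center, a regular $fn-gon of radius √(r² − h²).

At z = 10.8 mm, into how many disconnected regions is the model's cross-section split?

At z = 10.8 mm: the r=10.5 sphere slices to a regular 16-gon of circumradius 10.496 (√(r²−h²) with h=0.3 from center); the sphere at (11, 5): section is a regular 16-gon, circumradius = √(r²−h²) = √(11.5²−2.7²) = 11.179; Taking the union: the regions partially overlap (shared area 115.43 mm²), so overlapping operands fuse into one piece — 1 connected region; (whole slice rotated 85° about Z — lengths, areas and connectivity unchanged). The result has 1 disconnected region.

1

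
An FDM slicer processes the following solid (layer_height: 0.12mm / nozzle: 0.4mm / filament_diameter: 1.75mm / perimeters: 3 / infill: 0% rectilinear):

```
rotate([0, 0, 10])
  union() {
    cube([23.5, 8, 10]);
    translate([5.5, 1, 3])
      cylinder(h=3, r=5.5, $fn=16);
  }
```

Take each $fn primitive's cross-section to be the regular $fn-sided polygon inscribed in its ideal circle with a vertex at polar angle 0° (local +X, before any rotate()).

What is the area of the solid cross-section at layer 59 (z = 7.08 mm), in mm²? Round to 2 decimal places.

188.00 mm²

At z = 7.08 mm: the cube (footprint 23.5×8) is included at this height (area 188.00 mm²); the cylinder at (5.5, 1) is absent (z outside [3, 6]); Taking the union: only the 23.5×8 cube is present, so the union is just that shape — area = 188.00 mm²; (whole slice rotated 10° about Z — lengths, areas and connectivity unchanged). Overall, the cross-section is a single solid region. Net area = 188.00 mm².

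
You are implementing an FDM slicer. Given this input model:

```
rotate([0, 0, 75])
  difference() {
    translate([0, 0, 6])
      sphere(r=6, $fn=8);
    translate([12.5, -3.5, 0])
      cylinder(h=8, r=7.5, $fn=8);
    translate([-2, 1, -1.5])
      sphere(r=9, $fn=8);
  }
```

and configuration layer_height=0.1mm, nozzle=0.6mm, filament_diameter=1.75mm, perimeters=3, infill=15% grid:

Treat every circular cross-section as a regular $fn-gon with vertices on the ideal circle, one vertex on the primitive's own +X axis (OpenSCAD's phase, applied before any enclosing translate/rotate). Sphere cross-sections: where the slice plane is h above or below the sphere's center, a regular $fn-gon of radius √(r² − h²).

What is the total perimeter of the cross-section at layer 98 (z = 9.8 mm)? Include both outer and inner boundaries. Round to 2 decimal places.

28.43 mm

At z = 9.8 mm: the sphere: section is a regular 8-gon, circumradius = √(r²−h²) = √(6²−3.8²) = 4.643 (perimeter = 2·8·4.643·sin(180°/8) = 28.43 mm); the cylinder at (12.5, -3.5) is not intersected at this z (z outside [0, 8]); the sphere at (-2, 1) is absent (|z−center|=11.300 > r=9); Subtracting the remaining from the first: none of the subtracted shapes is present at this height, so the r=6 sphere is unchanged — boundary = 28.43 mm; (whole slice rotated 75° about Z — lengths, areas and connectivity unchanged). Overall, the cross-section is a single solid region. Total boundary length (outer) = 28.43 mm.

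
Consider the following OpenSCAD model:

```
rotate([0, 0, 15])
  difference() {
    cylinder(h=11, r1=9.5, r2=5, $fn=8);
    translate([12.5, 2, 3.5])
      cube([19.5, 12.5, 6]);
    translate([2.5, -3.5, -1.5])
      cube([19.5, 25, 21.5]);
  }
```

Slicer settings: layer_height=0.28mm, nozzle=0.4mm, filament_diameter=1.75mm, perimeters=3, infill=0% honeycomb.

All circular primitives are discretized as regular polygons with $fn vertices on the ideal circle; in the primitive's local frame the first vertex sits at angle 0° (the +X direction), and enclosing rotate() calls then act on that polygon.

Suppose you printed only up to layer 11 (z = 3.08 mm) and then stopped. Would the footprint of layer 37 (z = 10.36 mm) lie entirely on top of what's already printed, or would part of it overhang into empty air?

Compare the two slices. At z = 3.08: the cone contributes a regular 8-gon of circumradius 8.240 (interpolated between r1=9.5 and r2=5 at t=0.280) (area = (8/2)·8.240²·sin(360°/8) = 192.04 mm²); the cube at (12.5, 2) does not reach this height (z outside [3.5, 9.5]); the 19.5×25 cube at (2.5, -3.5) contributes its full rectangle (area 487.50 mm²); Subtracting the remaining from the first: starting from the cone (192.04 mm²), the 19.5×25 cube at (2.5, -3.5) partially overlaps it — only the 46.26 mm² overlap (of its 487.50 mm²) is removed, clipping the outline — area = 145.79 mm²; (rotated 15° about Z; rotation is an isometry so areas/perimeters/island counts are preserved). At z = 10.36: the cone: at t=0.942 of its height the radius interpolates to r₁+(r₂−r₁)t = 5.262, giving a regular 8-gon of that circumradius (area = (8/2)·5.262²·sin(360°/8) = 78.31 mm²); the cube at (12.5, 2) is not intersected at this z (z outside [3.5, 9.5]); the 19.5×25 cube at (2.5, -3.5) contributes its full rectangle (area 487.50 mm²); After the difference (first − rest): starting from the cone (78.31 mm²), the 19.5×25 cube at (2.5, -3.5) partially overlaps it — only the 14.85 mm² overlap (of its 487.50 mm²) is removed, clipping the outline — area = 63.46 mm²; (rotated 15° about Z; rotation is an isometry so areas/perimeters/island counts are preserved). Checking containment: the cross-section at z = 10.36 is a subset of the cross-section at z = 3.08.

entirely on top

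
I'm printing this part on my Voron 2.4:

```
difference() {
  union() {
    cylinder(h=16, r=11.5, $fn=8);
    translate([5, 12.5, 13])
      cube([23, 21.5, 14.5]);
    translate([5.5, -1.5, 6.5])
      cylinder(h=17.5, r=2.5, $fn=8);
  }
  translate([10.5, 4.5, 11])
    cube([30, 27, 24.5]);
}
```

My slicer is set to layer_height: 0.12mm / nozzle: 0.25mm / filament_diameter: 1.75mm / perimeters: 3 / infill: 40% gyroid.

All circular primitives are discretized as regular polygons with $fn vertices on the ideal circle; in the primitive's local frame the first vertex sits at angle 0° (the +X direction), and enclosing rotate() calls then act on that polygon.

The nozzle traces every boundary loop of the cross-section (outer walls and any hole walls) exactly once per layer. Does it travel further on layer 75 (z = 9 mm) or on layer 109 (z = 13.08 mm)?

Layer 75 (z = 9): the r=11.5 cylinder contributes a regular 8-gon of circumradius 11.5 (perimeter = 2·8·11.500·sin(180°/8) = 70.41 mm); the cube at (5, 12.5) is not intersected at this z (z outside [13, 27.5]); the r=2.5 cylinder at (5.5, -1.5) gives a regular 8-gon of circumradius 2.5 (constant along its height) (perimeter = 2·8·2.500·sin(180°/8) = 15.31 mm); Combining (union): the r=2.5 cylinder at (5.5, -1.5) lies entirely inside the r=11.5 cylinder, so the union is just the r=11.5 cylinder — boundary = 70.41 mm; the cube at (10.5, 4.5) does not reach this height (z outside [11, 35.5]); After the difference (first − rest): none of the subtracted shapes is present at this height, so the result so far is unchanged — boundary = 70.41 mm. So its perimeter = 70.41 mm. Layer 109 (z = 13.08): the r=11.5 cylinder gives a regular 8-gon of circumradius 11.5 (constant along its height) (perimeter = 2·8·11.500·sin(180°/8) = 70.41 mm); the cube at (5, 12.5) is present — its section is the full 23×21.5 rectangle (perimeter 89.00 mm); the r=2.5 cylinder at (5.5, -1.5) contributes a regular 8-gon of circumradius 2.5 (perimeter = 2·8·2.500·sin(180°/8) = 15.31 mm); Merging all regions: the regions partially overlap (shared area 17.68 mm²), so the edge portions inside another operand are dropped and the merged outline is re-measured after clipping — boundary = 159.41 mm; the 30×27 cube at (10.5, 4.5) contributes its full rectangle (perimeter 114.00 mm); Subtracting the remaining from the first: starting from the result so far, the 30×27 cube at (10.5, 4.5) partially overlaps it — only the 332.50 mm² overlap (of its 810.00 mm²) is removed, clipping the outline — boundary = 159.41 mm. So its perimeter = 159.41 mm. Layer 109 is larger (159.41 vs 70.41 mm).

layer 109 (z = 13.08 mm)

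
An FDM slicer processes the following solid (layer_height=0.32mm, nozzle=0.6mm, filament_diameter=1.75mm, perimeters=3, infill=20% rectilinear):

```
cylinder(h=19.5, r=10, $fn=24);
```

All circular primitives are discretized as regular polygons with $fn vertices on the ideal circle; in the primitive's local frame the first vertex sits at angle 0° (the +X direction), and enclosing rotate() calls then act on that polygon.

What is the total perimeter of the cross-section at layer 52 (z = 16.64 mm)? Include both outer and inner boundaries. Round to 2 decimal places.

At z = 16.64 mm: the r=10 cylinder gives a regular 24-gon of circumradius 10 (constant along its height) (perimeter = 2·24·10.000·sin(180°/24) = 62.65 mm). Overall, the cross-section is a single solid region. Total boundary length (outer) = 62.65 mm.

62.65 mm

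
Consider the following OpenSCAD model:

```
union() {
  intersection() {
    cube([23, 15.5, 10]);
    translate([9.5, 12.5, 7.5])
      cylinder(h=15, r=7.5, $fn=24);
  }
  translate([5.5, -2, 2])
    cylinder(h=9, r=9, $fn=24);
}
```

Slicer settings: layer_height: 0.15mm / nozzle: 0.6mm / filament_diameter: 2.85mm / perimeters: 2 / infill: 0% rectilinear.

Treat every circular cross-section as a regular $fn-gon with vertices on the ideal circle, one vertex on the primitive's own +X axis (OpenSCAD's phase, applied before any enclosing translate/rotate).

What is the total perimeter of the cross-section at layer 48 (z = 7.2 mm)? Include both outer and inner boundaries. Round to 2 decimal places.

56.39 mm

At z = 7.2 mm: the 23×15.5 cube contributes its full rectangle (perimeter 77.00 mm); the cylinder at (9.5, 12.5) is absent (z outside [7.5, 22.5]); Taking the intersection: at least one operand is absent at this height, so nothing remains; the cylinder at (5.5, -2): section is a regular 24-gon, circumradius r=9 (perimeter = 2·24·9.000·sin(180°/24) = 56.39 mm); Combining (union): only the r=9 cylinder at (5.5, -2) is present, so the union is just that shape — boundary = 56.39 mm. Overall, the cross-section is a single solid region. Total boundary length (outer) = 56.39 mm.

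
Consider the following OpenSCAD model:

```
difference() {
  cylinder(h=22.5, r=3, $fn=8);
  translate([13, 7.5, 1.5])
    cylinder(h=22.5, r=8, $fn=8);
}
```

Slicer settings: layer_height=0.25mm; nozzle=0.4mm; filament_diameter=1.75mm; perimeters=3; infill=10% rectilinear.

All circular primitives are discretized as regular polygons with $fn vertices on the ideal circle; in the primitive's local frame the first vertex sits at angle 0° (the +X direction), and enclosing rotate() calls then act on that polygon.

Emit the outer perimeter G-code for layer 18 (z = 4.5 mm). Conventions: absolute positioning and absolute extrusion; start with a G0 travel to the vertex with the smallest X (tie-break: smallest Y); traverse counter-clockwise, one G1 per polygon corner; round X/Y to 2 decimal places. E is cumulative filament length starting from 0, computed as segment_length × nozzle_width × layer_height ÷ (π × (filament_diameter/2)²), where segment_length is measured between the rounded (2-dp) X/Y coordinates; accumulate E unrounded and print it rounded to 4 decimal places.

At z = 4.5 mm: the r=3 cylinder contributes a regular 8-gon of circumradius 3; the cylinder at (13, 7.5): section is a regular 8-gon, circumradius r=8; Taking the first minus the rest: starting from the r=3 cylinder, the r=8 cylinder at (13, 7.5) misses the remaining region (no effect) — 1 connected region. The outline is a single polygon with 8 vertices. Extrusion per mm of travel: 0.4 × 0.25 / (π × 0.875²) = 0.041575. Accumulating E over each segment gives final E = 0.7634.

G0 X-3.00 Y0.00 Z4.50
G1 X-2.12 Y-2.12 E0.0954
G1 X0.00 Y-3.00 E0.1909
G1 X2.12 Y-2.12 E0.2863
G1 X3.00 Y0.00 E0.3817
G1 X2.12 Y2.12 E0.4772
G1 X0.00 Y3.00 E0.5726
G1 X-2.12 Y2.12 E0.6680
G1 X-3.00 Y0.00 E0.7634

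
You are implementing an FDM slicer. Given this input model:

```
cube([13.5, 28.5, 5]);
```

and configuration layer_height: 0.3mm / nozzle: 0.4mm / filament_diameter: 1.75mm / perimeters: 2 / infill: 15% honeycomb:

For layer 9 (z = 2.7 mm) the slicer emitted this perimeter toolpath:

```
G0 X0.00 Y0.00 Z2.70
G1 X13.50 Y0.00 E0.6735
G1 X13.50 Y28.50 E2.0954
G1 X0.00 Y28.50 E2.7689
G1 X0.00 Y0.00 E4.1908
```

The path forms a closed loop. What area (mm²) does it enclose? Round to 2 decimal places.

Apply the shoelace formula to the sequence of (X, Y) vertices; enclosed area = 384.75 mm².

384.75 mm²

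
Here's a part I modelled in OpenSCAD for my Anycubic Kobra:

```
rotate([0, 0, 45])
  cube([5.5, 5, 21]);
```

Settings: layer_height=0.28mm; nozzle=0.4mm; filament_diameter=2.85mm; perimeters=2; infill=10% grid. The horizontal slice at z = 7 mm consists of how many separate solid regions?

1

At z = 7 mm: the cube is present — its section is the full 5.5×5 rectangle; (whole slice rotated 45° about Z — lengths, areas and connectivity unchanged). The result has 1 disconnected region.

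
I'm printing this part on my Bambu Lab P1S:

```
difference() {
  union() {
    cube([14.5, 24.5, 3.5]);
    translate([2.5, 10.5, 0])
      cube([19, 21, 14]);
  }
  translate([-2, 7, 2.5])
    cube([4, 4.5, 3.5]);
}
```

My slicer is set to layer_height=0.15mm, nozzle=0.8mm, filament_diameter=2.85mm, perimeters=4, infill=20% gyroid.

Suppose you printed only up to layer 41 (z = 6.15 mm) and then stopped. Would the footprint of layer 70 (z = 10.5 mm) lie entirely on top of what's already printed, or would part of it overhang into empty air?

entirely on top

Compare the two slices. At z = 6.15: the cube does not reach this height (z outside [0, 3.5]); the cube at (2.5, 10.5) is present — its section is the full 19×21 rectangle (area 399.00 mm²); Merging all regions: only the 19×21 cube at (2.5, 10.5) is present, so the union is just that shape — area = 399.00 mm²; the cube at (-2, 7) is not intersected at this z (z outside [2.5, 6]); Taking the first minus the rest: none of the subtracted shapes is present at this height, so the result so far is unchanged — area = 399.00 mm². At z = 10.5: the cube is not intersected at this z (z outside [0, 3.5]); the cube at (2.5, 10.5) (footprint 19×21) is included at this height (area 399.00 mm²); Merging all regions: only the 19×21 cube at (2.5, 10.5) is present, so the union is just that shape — area = 399.00 mm²; the cube at (-2, 7) does not reach this height (z outside [2.5, 6]); Subtracting the remaining from the first: none of the subtracted shapes is present at this height, so the result so far is unchanged — area = 399.00 mm². Checking containment: the cross-section at z = 10.5 is a subset of the cross-section at z = 6.15.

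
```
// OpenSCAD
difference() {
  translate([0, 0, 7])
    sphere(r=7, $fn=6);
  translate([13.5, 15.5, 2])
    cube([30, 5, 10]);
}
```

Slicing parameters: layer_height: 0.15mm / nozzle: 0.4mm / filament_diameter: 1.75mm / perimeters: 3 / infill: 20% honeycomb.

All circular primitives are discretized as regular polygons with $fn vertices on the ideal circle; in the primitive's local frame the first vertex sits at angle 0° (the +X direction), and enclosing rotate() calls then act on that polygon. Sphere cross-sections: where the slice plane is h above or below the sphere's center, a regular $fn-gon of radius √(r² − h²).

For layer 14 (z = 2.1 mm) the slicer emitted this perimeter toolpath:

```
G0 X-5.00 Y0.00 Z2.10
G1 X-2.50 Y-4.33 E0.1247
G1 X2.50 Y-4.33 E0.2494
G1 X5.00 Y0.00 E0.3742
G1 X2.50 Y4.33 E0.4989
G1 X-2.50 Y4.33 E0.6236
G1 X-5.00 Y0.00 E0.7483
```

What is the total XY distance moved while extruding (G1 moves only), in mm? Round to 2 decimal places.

Sum the Euclidean lengths of each G1 segment: total = 30.00 mm.

30.00 mm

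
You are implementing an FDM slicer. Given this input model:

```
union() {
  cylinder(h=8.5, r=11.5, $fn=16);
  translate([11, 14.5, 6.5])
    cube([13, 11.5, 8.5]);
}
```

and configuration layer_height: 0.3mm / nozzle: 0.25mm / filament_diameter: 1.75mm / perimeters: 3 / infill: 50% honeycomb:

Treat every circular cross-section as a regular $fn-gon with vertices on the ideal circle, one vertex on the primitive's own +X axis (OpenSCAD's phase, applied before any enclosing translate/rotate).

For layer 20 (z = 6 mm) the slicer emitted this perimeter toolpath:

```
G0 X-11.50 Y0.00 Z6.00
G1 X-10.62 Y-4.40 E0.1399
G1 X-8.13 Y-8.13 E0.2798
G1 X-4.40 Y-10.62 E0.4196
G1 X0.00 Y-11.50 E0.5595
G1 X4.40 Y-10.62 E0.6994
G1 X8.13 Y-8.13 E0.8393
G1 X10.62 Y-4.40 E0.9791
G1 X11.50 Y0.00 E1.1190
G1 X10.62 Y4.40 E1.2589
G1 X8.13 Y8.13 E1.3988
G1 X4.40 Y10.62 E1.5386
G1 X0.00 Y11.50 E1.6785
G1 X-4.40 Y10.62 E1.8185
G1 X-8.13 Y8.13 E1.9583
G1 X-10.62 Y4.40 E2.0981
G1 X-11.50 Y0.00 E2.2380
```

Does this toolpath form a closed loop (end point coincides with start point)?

Start point (G0): (-11.50, 0.00). End point (last G1): the path returns to the start — closed.

yes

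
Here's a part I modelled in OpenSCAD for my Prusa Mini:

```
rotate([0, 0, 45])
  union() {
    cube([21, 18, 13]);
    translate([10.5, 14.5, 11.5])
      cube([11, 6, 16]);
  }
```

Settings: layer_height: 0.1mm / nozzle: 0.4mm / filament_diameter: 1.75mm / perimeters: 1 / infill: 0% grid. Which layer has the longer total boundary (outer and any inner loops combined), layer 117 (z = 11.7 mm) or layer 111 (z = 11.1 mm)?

Layer 117 (z = 11.7): the cube is present — its section is the full 21×18 rectangle (perimeter 78.00 mm); the 11×6 cube at (10.5, 14.5) contributes its full rectangle (perimeter 34.00 mm); Combining (union): the regions partially overlap (shared area 36.75 mm²), so the edge portions inside another operand are dropped and the merged outline is re-measured after clipping — boundary = 84.00 mm; (whole slice rotated 45° about Z — lengths, areas and connectivity unchanged). So its perimeter = 84.00 mm. Layer 111 (z = 11.1): the cube is present — its section is the full 21×18 rectangle (perimeter 78.00 mm); the cube at (10.5, 14.5) does not reach this height (z outside [11.5, 27.5]); Merging all regions: only the 21×18 cube is present, so the union is just that shape — boundary = 78.00 mm; (rotated 45° about Z; rotation is an isometry so areas/perimeters/island counts are preserved). So its perimeter = 78.00 mm. Layer 117 is larger (84.00 vs 78.00 mm).

layer 117 (z = 11.7 mm)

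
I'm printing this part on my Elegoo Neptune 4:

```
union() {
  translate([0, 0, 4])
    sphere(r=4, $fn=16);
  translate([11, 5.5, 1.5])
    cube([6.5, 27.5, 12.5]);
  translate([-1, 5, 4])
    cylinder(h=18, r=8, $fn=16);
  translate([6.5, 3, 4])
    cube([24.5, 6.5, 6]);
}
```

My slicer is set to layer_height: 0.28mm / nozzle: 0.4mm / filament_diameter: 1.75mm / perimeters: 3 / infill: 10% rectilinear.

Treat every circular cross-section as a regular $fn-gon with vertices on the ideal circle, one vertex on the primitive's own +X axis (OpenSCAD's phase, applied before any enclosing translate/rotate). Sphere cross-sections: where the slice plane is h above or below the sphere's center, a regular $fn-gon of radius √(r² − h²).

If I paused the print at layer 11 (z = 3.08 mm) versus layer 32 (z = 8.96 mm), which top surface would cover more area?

layer 32 (z = 8.96 mm)

Layer 11 (z = 3.08): the r=4 sphere slices to a regular 16-gon of circumradius 3.893 (√(r²−h²) with h=0.92 from center) (area = (16/2)·3.893²·sin(360°/16) = 46.39 mm²); the cube at (11, 5.5) is present — its section is the full 6.5×27.5 rectangle (area 178.75 mm²); the cylinder at (-1, 5) is absent (z outside [4, 22]); the cube at (6.5, 3) is not intersected at this z (z outside [4, 10]); Merging all regions: the 2 present regions are separate (no shared area or edge), so areas and boundary lengths simply add and each stays a separate island — area = 225.14 mm². So its area = 225.14 mm². Layer 32 (z = 8.96): the sphere does not reach this height (|z−center|=4.960 > r=4); the cube at (11, 5.5) (footprint 6.5×27.5) is included at this height (area 178.75 mm²); the cylinder at (-1, 5): section is a regular 16-gon, circumradius r=8 (area = (16/2)·8.000²·sin(360°/16) = 195.93 mm²); the cube at (6.5, 3) (footprint 24.5×6.5) is included at this height (area 159.25 mm²); Taking the union: the regions partially overlap — summed areas 533.93 mm² minus the doubly-counted overlap 27.23 mm² gives 506.70 mm² — area = 506.70 mm². So its area = 506.70 mm². Layer 32 is larger (506.70 vs 225.14 mm²).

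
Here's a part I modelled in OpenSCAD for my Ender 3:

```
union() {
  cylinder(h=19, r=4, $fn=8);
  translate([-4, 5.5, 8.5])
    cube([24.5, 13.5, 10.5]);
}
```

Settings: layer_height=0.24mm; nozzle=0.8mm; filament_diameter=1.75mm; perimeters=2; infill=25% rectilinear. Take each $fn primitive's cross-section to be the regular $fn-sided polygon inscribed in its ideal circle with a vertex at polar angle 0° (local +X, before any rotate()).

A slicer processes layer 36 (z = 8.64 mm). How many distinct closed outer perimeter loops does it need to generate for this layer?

At z = 8.64 mm: the r=4 cylinder gives a regular 8-gon of circumradius 4 (constant along its height); the cube at (-4, 5.5) (footprint 24.5×13.5) is included at this height; Merging all regions: the 2 present regions are separate (no shared area or edge), so areas and boundary lengths simply add and each stays a separate island — 2 connected regions. The result has 2 disconnected regions.

2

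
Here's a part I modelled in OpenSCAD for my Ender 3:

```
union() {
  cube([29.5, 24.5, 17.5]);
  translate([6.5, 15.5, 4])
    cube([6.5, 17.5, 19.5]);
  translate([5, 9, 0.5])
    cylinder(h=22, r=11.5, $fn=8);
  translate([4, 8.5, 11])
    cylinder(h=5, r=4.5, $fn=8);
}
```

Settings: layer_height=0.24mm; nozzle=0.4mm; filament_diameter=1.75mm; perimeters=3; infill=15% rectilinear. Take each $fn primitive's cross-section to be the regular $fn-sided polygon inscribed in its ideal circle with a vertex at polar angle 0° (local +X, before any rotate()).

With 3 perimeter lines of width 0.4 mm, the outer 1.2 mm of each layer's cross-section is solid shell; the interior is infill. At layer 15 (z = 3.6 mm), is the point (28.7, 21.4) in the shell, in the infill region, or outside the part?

shell

At z = 3.6 mm: the cube (footprint 29.5×24.5) is included at this height; the cube at (6.5, 15.5) does not reach this height (z outside [4, 23.5]); the cylinder at (5, 9): section is a regular 8-gon, circumradius r=11.5; the cylinder at (4, 8.5) is not intersected at this z (z outside [11, 16]); Merging all regions: the regions partially overlap (shared area 276.81 mm²), so overlapping operands fuse into one piece — 1 connected region. Overall, the cross-section is a single solid region. The nearest boundary edge runs (29.50, 24.50)→(29.50, 0.00); distance from the point to it = 0.80 mm. The point is inside the cross-section, 0.80 mm from the nearest boundary — within the 1.2 mm shell band (3 × 0.4).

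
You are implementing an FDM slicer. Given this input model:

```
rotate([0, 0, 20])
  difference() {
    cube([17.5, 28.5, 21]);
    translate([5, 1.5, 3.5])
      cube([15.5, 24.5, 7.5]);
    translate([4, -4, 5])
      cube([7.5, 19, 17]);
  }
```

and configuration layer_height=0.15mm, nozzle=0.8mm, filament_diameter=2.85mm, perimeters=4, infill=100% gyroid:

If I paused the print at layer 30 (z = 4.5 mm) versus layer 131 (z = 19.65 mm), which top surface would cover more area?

layer 131 (z = 19.65 mm)

Layer 30 (z = 4.5): the cube is present — its section is the full 17.5×28.5 rectangle (area 498.75 mm²); the cube at (5, 1.5) (footprint 15.5×24.5) is included at this height (area 379.75 mm²); the cube at (4, -4) does not reach this height (z outside [5, 22]); Subtracting the remaining from the first: starting from the 17.5×28.5 cube (498.75 mm²), the 15.5×24.5 cube at (5, 1.5) partially overlaps it — only the 306.25 mm² overlap (of its 379.75 mm²) is removed, clipping the outline — area = 192.50 mm²; (rotated 20° about Z; rotation is an isometry so areas/perimeters/island counts are preserved). So its area = 192.50 mm². Layer 131 (z = 19.65): the 17.5×28.5 cube contributes its full rectangle (area 498.75 mm²); the cube at (5, 1.5) does not reach this height (z outside [3.5, 11]); the cube at (4, -4) (footprint 7.5×19) is included at this height (area 142.50 mm²); Taking the first minus the rest: starting from the 17.5×28.5 cube (498.75 mm²), the 7.5×19 cube at (4, -4) partially overlaps it — only the 112.50 mm² overlap (of its 142.50 mm²) is removed, clipping the outline — area = 386.25 mm²; (rotated 20° about Z; rotation is an isometry so areas/perimeters/island counts are preserved). So its area = 386.25 mm². Layer 131 is larger (386.25 vs 192.50 mm²).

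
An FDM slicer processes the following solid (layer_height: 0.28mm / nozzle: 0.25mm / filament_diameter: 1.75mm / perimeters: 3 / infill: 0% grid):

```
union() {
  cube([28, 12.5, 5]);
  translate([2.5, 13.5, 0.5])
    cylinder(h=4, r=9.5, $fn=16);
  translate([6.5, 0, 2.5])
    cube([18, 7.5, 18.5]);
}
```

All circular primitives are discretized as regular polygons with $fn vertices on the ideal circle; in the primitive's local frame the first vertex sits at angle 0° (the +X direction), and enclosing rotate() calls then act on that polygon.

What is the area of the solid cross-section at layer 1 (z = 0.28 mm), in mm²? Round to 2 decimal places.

At z = 0.28 mm: the 28×12.5 cube contributes its full rectangle (area 350.00 mm²); the cylinder at (2.5, 13.5) is absent (z outside [0.5, 4.5]); the cube at (6.5, 0) is absent (z outside [2.5, 21]); Merging all regions: only the 28×12.5 cube is present, so the union is just that shape — area = 350.00 mm². Overall, the cross-section is a single solid region. Net area = 350.00 mm².

350.00 mm²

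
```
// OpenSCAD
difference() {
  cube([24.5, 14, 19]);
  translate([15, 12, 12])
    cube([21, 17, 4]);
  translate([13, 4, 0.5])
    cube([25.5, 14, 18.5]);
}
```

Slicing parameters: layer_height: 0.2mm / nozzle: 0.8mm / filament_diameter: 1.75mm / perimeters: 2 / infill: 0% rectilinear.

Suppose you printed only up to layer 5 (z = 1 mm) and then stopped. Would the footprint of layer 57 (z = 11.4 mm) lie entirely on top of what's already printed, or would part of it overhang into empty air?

entirely on top

Compare the two slices. At z = 1: the 24.5×14 cube contributes its full rectangle (area 343.00 mm²); the cube at (15, 12) does not reach this height (z outside [12, 16]); the 25.5×14 cube at (13, 4) contributes its full rectangle (area 357.00 mm²); Taking the first minus the rest: starting from the 24.5×14 cube (343.00 mm²), the 25.5×14 cube at (13, 4) partially overlaps it — only the 115.00 mm² overlap (of its 357.00 mm²) is removed, clipping the outline — area = 228.00 mm². At z = 11.4: the cube (footprint 24.5×14) is included at this height (area 343.00 mm²); the cube at (15, 12) is absent (z outside [12, 16]); the cube at (13, 4) (footprint 25.5×14) is included at this height (area 357.00 mm²); After the difference (first − rest): starting from the 24.5×14 cube (343.00 mm²), the 25.5×14 cube at (13, 4) partially overlaps it — only the 115.00 mm² overlap (of its 357.00 mm²) is removed, clipping the outline — area = 228.00 mm². Checking containment: the cross-section at z = 11.4 is a subset of the cross-section at z = 1.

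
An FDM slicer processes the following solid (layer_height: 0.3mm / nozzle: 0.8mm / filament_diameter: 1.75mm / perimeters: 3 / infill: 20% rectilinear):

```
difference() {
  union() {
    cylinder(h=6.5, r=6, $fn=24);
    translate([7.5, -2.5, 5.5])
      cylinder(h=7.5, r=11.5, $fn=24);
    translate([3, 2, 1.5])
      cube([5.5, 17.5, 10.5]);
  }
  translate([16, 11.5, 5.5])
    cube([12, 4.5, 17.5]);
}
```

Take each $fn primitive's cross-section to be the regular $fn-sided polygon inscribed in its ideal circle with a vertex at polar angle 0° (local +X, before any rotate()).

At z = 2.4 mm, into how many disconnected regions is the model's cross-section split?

1

At z = 2.4 mm: the cylinder: section is a regular 24-gon, circumradius r=6; the cylinder at (7.5, -2.5) is not intersected at this z (z outside [5.5, 13]); the cube at (3, 2) (footprint 5.5×17.5) is included at this height; Merging all regions: the regions partially overlap (shared area 5.13 mm²), so overlapping operands fuse into one piece — 1 connected region; the cube at (16, 11.5) does not reach this height (z outside [5.5, 23]); Taking the first minus the rest: none of the subtracted shapes is present at this height, so that combined region is unchanged — 1 connected region. The result has 1 disconnected region.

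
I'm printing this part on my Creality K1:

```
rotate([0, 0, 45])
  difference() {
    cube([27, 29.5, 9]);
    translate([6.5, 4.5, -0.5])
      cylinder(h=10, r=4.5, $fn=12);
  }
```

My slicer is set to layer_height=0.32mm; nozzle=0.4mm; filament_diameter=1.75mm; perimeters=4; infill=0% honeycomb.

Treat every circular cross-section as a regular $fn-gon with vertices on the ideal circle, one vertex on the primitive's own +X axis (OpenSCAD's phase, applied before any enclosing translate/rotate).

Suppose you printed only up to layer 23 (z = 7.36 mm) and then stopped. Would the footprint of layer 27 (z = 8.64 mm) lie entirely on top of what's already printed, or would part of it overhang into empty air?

Compare the two slices. At z = 7.36: the cube is present — its section is the full 27×29.5 rectangle (area 796.50 mm²); the r=4.5 cylinder at (6.5, 4.5) gives a regular 12-gon of circumradius 4.5 (constant along its height) (area = (12/2)·4.500²·sin(360°/12) = 60.75 mm²); Taking the first minus the rest: starting from the 27×29.5 cube (796.50 mm²), the r=4.5 cylinder at (6.5, 4.5) lies inside it touching the edge (removes its full 60.75 mm²) — area = 735.75 mm²; (rotated 45° about Z; rotation is an isometry so areas/perimeters/island counts are preserved). At z = 8.64: the cube (footprint 27×29.5) is included at this height (area 796.50 mm²); the r=4.5 cylinder at (6.5, 4.5) contributes a regular 12-gon of circumradius 4.5 (area = (12/2)·4.500²·sin(360°/12) = 60.75 mm²); Subtracting the remaining from the first: starting from the 27×29.5 cube (796.50 mm²), the r=4.5 cylinder at (6.5, 4.5) lies inside it touching the edge (removes its full 60.75 mm²) — area = 735.75 mm²; (whole slice rotated 45° about Z — lengths, areas and connectivity unchanged). Checking containment: the cross-section at z = 8.64 is a subset of the cross-section at z = 7.36.

entirely on top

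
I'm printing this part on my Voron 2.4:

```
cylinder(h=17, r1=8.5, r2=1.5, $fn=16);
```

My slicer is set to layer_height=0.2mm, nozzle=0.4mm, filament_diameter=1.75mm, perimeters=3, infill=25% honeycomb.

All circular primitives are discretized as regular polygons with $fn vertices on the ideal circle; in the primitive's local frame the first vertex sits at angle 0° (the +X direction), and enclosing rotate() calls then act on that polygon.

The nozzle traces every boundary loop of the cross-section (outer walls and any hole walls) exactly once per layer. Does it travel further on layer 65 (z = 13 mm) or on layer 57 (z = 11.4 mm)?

layer 57 (z = 11.4 mm)

Layer 65 (z = 13): the cone contributes a regular 16-gon of circumradius 3.147 (interpolated between r1=8.5 and r2=1.5 at t=0.765) (perimeter = 2·16·3.147·sin(180°/16) = 19.65 mm). So its perimeter = 19.65 mm. Layer 57 (z = 11.4): the cone: at t=0.671 of its height the radius interpolates to r₁+(r₂−r₁)t = 3.806, giving a regular 16-gon of that circumradius (perimeter = 2·16·3.806·sin(180°/16) = 23.76 mm). So its perimeter = 23.76 mm. Layer 57 is larger (23.76 vs 19.65 mm).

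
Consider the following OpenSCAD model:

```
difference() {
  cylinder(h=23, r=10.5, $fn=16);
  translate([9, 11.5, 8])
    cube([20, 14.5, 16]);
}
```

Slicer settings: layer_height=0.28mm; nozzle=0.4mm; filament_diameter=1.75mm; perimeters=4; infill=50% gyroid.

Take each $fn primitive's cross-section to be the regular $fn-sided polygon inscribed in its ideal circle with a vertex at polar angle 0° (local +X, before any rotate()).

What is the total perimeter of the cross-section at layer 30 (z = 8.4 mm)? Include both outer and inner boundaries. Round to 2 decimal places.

65.55 mm

At z = 8.4 mm: the cylinder: section is a regular 16-gon, circumradius r=10.5 (perimeter = 2·16·10.500·sin(180°/16) = 65.55 mm); the cube at (9, 11.5) is present — its section is the full 20×14.5 rectangle (perimeter 69.00 mm); Taking the first minus the rest: starting from the r=10.5 cylinder, the 20×14.5 cube at (9, 11.5) misses the remaining region (no effect) — boundary = 65.55 mm. Overall, the cross-section is a single solid region. Total boundary length (outer) = 65.55 mm.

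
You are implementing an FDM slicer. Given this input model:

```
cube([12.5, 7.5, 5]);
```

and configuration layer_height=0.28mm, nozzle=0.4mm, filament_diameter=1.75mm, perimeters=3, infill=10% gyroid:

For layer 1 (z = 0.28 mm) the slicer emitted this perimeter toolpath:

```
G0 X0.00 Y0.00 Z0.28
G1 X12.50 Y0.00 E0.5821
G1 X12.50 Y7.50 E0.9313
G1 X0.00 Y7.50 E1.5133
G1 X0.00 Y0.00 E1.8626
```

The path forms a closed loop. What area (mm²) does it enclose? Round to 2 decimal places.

93.75 mm²

Apply the shoelace formula to the sequence of (X, Y) vertices; enclosed area = 93.75 mm².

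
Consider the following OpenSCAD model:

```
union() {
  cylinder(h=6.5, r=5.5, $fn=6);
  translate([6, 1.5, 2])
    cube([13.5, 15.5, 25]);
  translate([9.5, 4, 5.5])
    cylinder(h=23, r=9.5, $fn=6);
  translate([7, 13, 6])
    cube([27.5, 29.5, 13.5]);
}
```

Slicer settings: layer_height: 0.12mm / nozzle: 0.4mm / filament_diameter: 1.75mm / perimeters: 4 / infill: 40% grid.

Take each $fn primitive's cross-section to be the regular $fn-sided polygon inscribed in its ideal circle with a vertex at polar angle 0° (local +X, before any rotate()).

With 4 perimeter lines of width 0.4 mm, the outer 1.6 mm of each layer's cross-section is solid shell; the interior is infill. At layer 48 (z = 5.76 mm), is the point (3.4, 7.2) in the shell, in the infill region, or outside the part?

shell

At z = 5.76 mm: the r=5.5 cylinder contributes a regular 6-gon of circumradius 5.5; the cube at (6, 1.5) is present — its section is the full 13.5×15.5 rectangle; the cylinder at (9.5, 4): section is a regular 6-gon, circumradius r=9.5; the cube at (7, 13) is not intersected at this z (z outside [6, 19.5]); Combining (union): the regions partially overlap (shared area 137.38 mm²), so overlapping operands fuse into one piece — 1 connected region. Overall, the cross-section is a single solid region. The nearest boundary edge runs (0.44, 4.76)→(4.75, 12.23); distance from the point to it = 1.34 mm. The point is inside the cross-section, 1.34 mm from the nearest boundary — within the 1.6 mm shell band (4 × 0.4).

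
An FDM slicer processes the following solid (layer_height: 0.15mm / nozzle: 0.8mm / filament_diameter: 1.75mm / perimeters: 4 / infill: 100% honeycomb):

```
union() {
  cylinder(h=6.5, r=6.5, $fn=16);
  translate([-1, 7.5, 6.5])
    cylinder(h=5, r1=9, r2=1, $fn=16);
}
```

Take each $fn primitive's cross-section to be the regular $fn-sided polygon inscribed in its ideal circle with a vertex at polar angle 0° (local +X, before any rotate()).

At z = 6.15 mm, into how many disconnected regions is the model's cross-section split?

At z = 6.15 mm: the r=6.5 cylinder contributes a regular 16-gon of circumradius 6.5; the cone at (-1, 7.5) is not intersected at this z (z outside [6.5, 11.5]); Taking the union: only the r=6.5 cylinder is present, so the union is just that shape — 1 connected region. The result has 1 disconnected region.

1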